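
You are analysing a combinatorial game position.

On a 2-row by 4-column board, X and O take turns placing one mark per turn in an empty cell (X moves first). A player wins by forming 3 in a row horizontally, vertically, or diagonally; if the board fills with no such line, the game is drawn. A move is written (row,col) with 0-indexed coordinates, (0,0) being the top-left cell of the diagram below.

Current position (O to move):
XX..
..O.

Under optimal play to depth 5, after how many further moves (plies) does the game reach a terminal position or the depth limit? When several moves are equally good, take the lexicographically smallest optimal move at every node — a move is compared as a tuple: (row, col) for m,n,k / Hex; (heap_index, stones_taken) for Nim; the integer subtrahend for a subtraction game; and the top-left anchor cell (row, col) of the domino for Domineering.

p1 O@[XX../..O.]: (0,2)[XXO./..O.]+0* (0,3)[XX.O/..O.]-1 (1,0)[XX../O.O.]-1 (1,1)[XX../.OO.]-1 (1,3)[XX../..OO]-1
p2 X@[XXO./..O.]: (0,3)[XXOX/..O.]-1 (1,0)[XXO./X.O.]+0* (1,1)[XXO./.XO.]+0 (1,3)[XXO./..OX]+0
p3 O@[XXO./X.O.]: (0,3)[XXOO/X.O.]+0* (1,1)[XXO./XOO.]+0 (1,3)[XXO./X.OO]+0
p4 X@[XXOO/X.O.]: (1,1)[XXOO/XXO.]+0* (1,3)[XXOO/X.OX]+0
p5 O@[XXOO/XXO.]: (1,3)[XXOO/XXOO]+0*
p6 X@[XXOO/XXOO] terminal +0; root [XX../..O.] d5

PV length from [XX../..O.]: 5 plies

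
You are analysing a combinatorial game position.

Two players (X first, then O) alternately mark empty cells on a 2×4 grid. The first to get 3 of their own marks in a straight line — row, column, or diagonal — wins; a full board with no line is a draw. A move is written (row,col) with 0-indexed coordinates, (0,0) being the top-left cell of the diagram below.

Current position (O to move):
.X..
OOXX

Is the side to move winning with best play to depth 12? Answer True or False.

O winning at [.X../OOXX]: False

ply 1, O at .X../OOXX | (0,0)=+0→OX../OOXX*; (0,2)=+0→.XO./OOXX; (0,3)=+0→.X.O/OOXX
ply 2, X at OX../OOXX | (0,2)=+0→OXX./OOXX*; (0,3)=+0→OX.X/OOXX
ply 3, O at OXX./OOXX | (0,3)=+0→OXXO/OOXX*
ply 4: OXXO/OOXX is terminal +0 (X); from .X../OOXX depth 12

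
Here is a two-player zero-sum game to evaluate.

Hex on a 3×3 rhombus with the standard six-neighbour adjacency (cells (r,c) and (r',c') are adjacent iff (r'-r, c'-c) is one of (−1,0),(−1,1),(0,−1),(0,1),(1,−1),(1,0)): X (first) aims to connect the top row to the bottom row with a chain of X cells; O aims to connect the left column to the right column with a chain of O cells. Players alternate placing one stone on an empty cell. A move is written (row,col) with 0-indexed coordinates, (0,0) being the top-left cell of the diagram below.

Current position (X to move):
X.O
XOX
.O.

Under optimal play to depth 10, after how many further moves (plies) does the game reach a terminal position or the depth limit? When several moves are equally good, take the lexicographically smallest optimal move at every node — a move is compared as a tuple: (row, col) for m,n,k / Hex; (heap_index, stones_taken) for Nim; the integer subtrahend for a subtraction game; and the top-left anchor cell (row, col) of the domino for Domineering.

PV length from [X.O/XOX/.O.]: 1 ply

p1 X@[X.O/XOX/.O.]: (0,1)[XXO/XOX/.O.]-1 (2,0)[X.O/XOX/XO.]+1* (2,2)[X.O/XOX/.OX]-1
p2 O@[X.O/XOX/XO.] terminal -1; root [X.O/XOX/.O.] d10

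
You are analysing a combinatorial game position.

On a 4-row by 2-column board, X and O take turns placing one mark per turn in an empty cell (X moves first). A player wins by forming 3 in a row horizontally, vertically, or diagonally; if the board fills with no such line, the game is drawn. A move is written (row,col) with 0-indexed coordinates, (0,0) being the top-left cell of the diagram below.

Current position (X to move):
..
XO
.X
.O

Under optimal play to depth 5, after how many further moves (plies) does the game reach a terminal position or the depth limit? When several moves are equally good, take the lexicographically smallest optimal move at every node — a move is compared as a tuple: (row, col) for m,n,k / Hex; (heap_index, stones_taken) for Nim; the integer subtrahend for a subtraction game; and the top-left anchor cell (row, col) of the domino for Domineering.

[../XO/.X/.O] X move#1: (0,0):+0/X./XO/.X/.O, (0,1):+0/.X/XO/.X/.O, (2,0):+1/../XO/XX/.O*, (3,0):+0/../XO/.X/XO
[../XO/XX/.O] O move#2: (0,0):-1/O./XO/XX/.O*, (0,1):-1/.O/XO/XX/.O, (3,0):-1/../XO/XX/OO
[O./XO/XX/.O] X move#3: (0,1):+0/OX/XO/XX/.O, (3,0):+1/O./XO/XX/XO*
[O./XO/XX/XO] end (terminal -1, O#4); searched ../XO/.X/.O to 5

PV length from [../XO/.X/.O]: 3 plies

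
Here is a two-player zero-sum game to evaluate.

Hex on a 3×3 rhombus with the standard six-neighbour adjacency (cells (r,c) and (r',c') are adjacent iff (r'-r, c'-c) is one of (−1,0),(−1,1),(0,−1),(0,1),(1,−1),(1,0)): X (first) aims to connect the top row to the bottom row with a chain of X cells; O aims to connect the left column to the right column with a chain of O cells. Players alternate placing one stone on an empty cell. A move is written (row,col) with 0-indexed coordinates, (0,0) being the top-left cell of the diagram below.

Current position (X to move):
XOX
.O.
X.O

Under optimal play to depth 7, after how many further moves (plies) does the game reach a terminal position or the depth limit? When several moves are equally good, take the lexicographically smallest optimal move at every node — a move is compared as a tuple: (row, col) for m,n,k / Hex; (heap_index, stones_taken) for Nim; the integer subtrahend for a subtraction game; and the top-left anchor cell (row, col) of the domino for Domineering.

ply 1, X at XOX/.O./X.O | (1,0)=+1→XOX/XO./X.O*; (1,2)=+1→XOX/.OX/X.O; (2,1)=+1→XOX/.O./XXO
ply 2: XOX/XO./X.O is terminal -1 (O); from XOX/.O./X.O depth 7

PV length from [XOX/.O./X.O]: 1 ply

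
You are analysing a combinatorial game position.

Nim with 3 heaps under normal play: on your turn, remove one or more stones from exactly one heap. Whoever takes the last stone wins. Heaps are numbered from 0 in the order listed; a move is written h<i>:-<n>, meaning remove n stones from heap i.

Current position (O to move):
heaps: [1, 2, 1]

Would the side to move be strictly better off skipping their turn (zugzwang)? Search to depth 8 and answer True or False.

zugzwang((1,2,1), O) = False

ply 1, O at (1,2,1) | h0:-1=-1→(0,2,1); h1:-1=-1→(1,1,1); h1:-2=+1→(1,0,1)*; h2:-1=-1→(1,2,0)
ply 2, X at (1,0,1) | h0:-1=-1→(0,0,1)*; h2:-1=-1→(1,0,0)
ply 3, O at (0,0,1) | h2:-1=+1→(0,0,0)*
ply 4: (0,0,0) is terminal -1 (X); from (1,2,1) depth 8
pass branch (X moves first from the same position):
  | ply 1, X at (1,2,1) | h0:-1=-1→(0,2,1); h1:-1=-1→(1,1,1); h1:-2=+1→(1,0,1)*; h2:-1=-1→(1,2,0)
  | ply 2, O at (1,0,1) | h0:-1=-1→(0,0,1)*; h2:-1=-1→(1,0,0)
  | ply 3, X at (0,0,1) | h2:-1=+1→(0,0,0)*
  | ply 4: (0,0,0) is terminal -1 (O); from (1,2,1) depth 8
O moving scores +1; O passing scores -1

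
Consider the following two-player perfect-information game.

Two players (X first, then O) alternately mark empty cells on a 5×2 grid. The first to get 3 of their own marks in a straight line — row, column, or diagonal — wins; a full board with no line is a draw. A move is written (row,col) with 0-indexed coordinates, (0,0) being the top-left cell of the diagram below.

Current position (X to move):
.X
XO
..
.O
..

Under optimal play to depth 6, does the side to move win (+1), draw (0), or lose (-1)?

value(.X/XO/../.O/.., X) = 0

ply 1, X at .X/XO/../.O/.. | (0,0)=-1→XX/XO/../.O/..; (2,0)=-1→.X/XO/X./.O/..; (2,1)=+0→.X/XO/.X/.O/..*; (3,0)=-1→.X/XO/../XO/..; (4,0)=-1→.X/XO/../.O/X.; (4,1)=-1→.X/XO/../.O/.X
ply 2, O at .X/XO/.X/.O/.. | (0,0)=+0→OX/XO/.X/.O/..*; (2,0)=+0→.X/XO/OX/.O/..; (3,0)=+0→.X/XO/.X/OO/..; (4,0)=-1→.X/XO/.X/.O/O.; (4,1)=-1→.X/XO/.X/.O/.O
ply 3, X at OX/XO/.X/.O/.. | (2,0)=+0→OX/XO/XX/.O/..*; (3,0)=+0→OX/XO/.X/XO/..; (4,0)=+0→OX/XO/.X/.O/X.; (4,1)=+0→OX/XO/.X/.O/.X
ply 4, O at OX/XO/XX/.O/.. | (3,0)=+0→OX/XO/XX/OO/..*; (4,0)=-1→OX/XO/XX/.O/O.; (4,1)=-1→OX/XO/XX/.O/.O
ply 5, X at OX/XO/XX/OO/.. | (4,0)=+0→OX/XO/XX/OO/X.*; (4,1)=+0→OX/XO/XX/OO/.X
ply 6, O at OX/XO/XX/OO/X. | (4,1)=+0→OX/XO/XX/OO/XO*
ply 7: OX/XO/XX/OO/XO is terminal +0 (X); from .X/XO/../.O/.. depth 6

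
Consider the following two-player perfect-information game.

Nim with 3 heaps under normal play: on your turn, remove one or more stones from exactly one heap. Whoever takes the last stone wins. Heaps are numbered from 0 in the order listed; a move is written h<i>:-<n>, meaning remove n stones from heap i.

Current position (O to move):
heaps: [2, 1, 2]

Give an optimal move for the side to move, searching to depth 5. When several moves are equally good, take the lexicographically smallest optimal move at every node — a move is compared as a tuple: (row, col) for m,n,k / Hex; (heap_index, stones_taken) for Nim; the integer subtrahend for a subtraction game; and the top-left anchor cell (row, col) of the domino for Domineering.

ply 1, O at (2,1,2) | h0:-1=-1→(1,1,2); h0:-2=-1→(0,1,2); h1:-1=+1→(2,0,2)*; h2:-1=-1→(2,1,1); h2:-2=-1→(2,1,0)
ply 2, X at (2,0,2) | h0:-1=-1→(1,0,2)*; h0:-2=-1→(0,0,2); h2:-1=-1→(2,0,1); h2:-2=-1→(2,0,0)
ply 3, O at (1,0,2) | h0:-1=-1→(0,0,2); h2:-1=+1→(1,0,1)*; h2:-2=-1→(1,0,0)
ply 4, X at (1,0,1) | h0:-1=-1→(0,0,1)*; h2:-1=-1→(1,0,0)
ply 5, O at (0,0,1) | h2:-1=+1→(0,0,0)*
ply 6: (0,0,0) is terminal -1 (X); from (2,1,2) depth 5

O's best at [(2,1,2)]: h1:-1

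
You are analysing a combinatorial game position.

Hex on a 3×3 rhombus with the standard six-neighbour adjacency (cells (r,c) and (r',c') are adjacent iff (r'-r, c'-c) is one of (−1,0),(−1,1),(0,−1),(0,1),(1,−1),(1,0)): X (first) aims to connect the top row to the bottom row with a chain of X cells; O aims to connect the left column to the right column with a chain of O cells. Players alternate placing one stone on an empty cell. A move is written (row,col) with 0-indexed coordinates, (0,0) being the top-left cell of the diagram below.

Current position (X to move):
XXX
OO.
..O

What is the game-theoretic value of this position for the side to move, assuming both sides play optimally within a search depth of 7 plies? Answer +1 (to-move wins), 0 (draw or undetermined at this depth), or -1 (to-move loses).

ply 1, X at XXX/OO./..O | (1,2)=-1→XXX/OOX/..O*; (2,0)=-1→XXX/OO./X.O; (2,1)=-1→XXX/OO./.XO
ply 2, O at XXX/OOX/..O | (2,0)=-1→XXX/OOX/O.O; (2,1)=+1→XXX/OOX/.OO*
ply 3: XXX/OOX/.OO is terminal -1 (X); from XXX/OO./..O depth 7

value(XXX/OO./..O, X) = -1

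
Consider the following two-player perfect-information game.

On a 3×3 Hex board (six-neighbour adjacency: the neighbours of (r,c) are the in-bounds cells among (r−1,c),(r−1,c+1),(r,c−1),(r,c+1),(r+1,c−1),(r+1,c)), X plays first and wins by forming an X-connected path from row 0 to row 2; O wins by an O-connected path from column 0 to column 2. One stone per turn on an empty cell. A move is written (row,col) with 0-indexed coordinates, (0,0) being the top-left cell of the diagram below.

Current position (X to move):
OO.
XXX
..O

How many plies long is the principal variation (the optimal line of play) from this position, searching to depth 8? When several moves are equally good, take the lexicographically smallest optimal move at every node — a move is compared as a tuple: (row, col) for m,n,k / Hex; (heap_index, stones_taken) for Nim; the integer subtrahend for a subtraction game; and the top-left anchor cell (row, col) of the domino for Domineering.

PV length from [OO./XXX/..O]: 3 plies

p1 X@[OO./XXX/..O]: (0,2)[OOX/XXX/..O]+1* (2,0)[OO./XXX/X.O]-1 (2,1)[OO./XXX/.XO]-1
p2 O@[OOX/XXX/..O]: (2,0)[OOX/XXX/O.O]-1* (2,1)[OOX/XXX/.OO]-1
p3 X@[OOX/XXX/O.O]: (2,1)[OOX/XXX/OXO]+1*
p4 O@[OOX/XXX/OXO] terminal -1; root [OO./XXX/..O] d8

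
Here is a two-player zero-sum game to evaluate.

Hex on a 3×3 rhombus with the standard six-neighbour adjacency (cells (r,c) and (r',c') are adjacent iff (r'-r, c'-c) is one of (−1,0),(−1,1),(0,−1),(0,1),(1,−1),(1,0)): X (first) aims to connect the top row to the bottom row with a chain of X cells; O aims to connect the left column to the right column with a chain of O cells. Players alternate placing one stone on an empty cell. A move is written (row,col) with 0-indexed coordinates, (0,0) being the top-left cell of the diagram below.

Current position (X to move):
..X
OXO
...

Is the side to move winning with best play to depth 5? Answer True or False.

[..X/OXO/...] X move#1: (0,0):+1/X.X/OXO/...*, (0,1):+1/.XX/OXO/..., (2,0):+1/..X/OXO/X.., (2,1):+1/..X/OXO/.X., (2,2):+1/..X/OXO/..X
[X.X/OXO/...] O move#2: (0,1):-1/XOX/OXO/...*, (2,0):-1/X.X/OXO/O.., (2,1):-1/X.X/OXO/.O., (2,2):-1/X.X/OXO/..O
[XOX/OXO/...] X move#3: (2,0):+1/XOX/OXO/X..*, (2,1):+1/XOX/OXO/.X., (2,2):+1/XOX/OXO/..X
[XOX/OXO/X..] end (terminal -1, O#4); searched ..X/OXO/... to 5

X winning at [..X/OXO/...]: True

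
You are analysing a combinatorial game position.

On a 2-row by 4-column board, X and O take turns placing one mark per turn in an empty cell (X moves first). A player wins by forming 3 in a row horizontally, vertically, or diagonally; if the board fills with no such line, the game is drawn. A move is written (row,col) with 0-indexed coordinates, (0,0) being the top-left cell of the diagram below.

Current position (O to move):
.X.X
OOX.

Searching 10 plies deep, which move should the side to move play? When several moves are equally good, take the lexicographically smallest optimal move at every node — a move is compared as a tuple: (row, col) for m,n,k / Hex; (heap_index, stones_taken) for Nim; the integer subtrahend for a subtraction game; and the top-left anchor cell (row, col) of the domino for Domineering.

O's best at [.X.X/OOX.]: (0,2)

ply 1, O at .X.X/OOX. | (0,0)=-1→OX.X/OOX.; (0,2)=+0→.XOX/OOX.*; (1,3)=-1→.X.X/OOXO
ply 2, X at .XOX/OOX. | (0,0)=+0→XXOX/OOX.*; (1,3)=+0→.XOX/OOXX
ply 3, O at XXOX/OOX. | (1,3)=+0→XXOX/OOXO*
ply 4: XXOX/OOXO is terminal +0 (X); from .X.X/OOX. depth 10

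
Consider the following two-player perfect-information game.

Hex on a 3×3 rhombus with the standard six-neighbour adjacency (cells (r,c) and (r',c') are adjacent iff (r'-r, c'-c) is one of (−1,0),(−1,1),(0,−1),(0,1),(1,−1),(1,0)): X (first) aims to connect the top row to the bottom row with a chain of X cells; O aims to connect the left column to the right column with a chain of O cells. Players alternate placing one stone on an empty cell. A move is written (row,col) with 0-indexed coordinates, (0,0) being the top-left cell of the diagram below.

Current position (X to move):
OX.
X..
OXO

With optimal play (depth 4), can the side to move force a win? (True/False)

ply 1, X at OX./X../OXO | (0,2)=+1→OXX/X../OXO*; (1,1)=+1→OX./XX./OXO; (1,2)=+1→OX./X.X/OXO
ply 2, O at OXX/X../OXO | (1,1)=-1→OXX/XO./OXO*; (1,2)=-1→OXX/X.O/OXO
ply 3, X at OXX/XO./OXO | (1,2)=+1→OXX/XOX/OXO*
ply 4: OXX/XOX/OXO is terminal -1 (O); from OX./X../OXO depth 4

X winning at [OX./X../OXO]: True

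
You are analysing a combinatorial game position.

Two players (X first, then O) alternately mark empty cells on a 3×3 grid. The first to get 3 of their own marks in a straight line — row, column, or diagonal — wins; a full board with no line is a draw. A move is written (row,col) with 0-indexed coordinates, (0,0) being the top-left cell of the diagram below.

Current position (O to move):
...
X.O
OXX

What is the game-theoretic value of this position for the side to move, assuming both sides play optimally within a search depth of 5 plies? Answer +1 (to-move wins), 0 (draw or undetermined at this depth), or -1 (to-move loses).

value(.../X.O/OXX, O) = 0

[.../X.O/OXX] O move#1: (0,0):+0/O../X.O/OXX*, (0,1):+0/.O./X.O/OXX, (0,2):-1/..O/X.O/OXX, (1,1):+0/.../XOO/OXX
[O../X.O/OXX] X move#2: (0,1):+0/OX./X.O/OXX*, (0,2):+0/O.X/X.O/OXX, (1,1):+0/O../XXO/OXX
[OX./X.O/OXX] O move#3: (0,2):-1/OXO/X.O/OXX, (1,1):+0/OX./XOO/OXX*
[OX./XOO/OXX] X move#4: (0,2):+0/OXX/XOO/OXX*
[OXX/XOO/OXX] end (terminal +0, O#5); searched .../X.O/OXX to 5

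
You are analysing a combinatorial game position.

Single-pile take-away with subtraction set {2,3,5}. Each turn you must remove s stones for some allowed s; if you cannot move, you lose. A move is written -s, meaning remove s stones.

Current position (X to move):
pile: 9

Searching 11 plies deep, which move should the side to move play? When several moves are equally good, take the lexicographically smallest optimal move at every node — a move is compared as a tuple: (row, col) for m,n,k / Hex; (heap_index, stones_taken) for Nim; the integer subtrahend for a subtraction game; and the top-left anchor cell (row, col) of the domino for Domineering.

X's best at [9]: -2

p1 X@[9]: -2[7]+1* -3[6]-1 -5[4]-1
p2 O@[7]: -2[5]-1* -3[4]-1 -5[2]-1
p3 X@[5]: -2[3]-1 -3[2]-1 -5[0]+1*
p4 O@[0] terminal -1; root [9] d11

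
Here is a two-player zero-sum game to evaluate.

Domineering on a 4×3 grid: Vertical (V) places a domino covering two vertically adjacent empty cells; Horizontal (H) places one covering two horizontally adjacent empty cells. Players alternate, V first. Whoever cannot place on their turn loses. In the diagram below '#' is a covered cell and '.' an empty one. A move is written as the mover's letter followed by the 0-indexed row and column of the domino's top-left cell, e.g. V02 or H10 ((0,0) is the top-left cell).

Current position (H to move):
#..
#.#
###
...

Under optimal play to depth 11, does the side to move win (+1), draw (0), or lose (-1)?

value(#../#.#/###/..., H) = +1

[#../#.#/###/...] H move#1: H01:+1/###/#.#/###/...*, H30:-1/#../#.#/###/##., H31:-1/#../#.#/###/.##
[###/#.#/###/...] end (terminal -1, V#2); searched #../#.#/###/... to 11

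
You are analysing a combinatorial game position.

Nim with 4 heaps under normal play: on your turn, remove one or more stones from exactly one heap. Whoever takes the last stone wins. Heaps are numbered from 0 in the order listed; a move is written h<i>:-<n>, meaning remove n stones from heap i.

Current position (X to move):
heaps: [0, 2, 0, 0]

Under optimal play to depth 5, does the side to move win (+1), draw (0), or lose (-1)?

ply 1, X at (0,2,0,0) | h1:-1=-1→(0,1,0,0); h1:-2=+1→(0,0,0,0)*
ply 2: (0,0,0,0) is terminal -1 (O); from (0,2,0,0) depth 5

value((0,2,0,0), X) = +1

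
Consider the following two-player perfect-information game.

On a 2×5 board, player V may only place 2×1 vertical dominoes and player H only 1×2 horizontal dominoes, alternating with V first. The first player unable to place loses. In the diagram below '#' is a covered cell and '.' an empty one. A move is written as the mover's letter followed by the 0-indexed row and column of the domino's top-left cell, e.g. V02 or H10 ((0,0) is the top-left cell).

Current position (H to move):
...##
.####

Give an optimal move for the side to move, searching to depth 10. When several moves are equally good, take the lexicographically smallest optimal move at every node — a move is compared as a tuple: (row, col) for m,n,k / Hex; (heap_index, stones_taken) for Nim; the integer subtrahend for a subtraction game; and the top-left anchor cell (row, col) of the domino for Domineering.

H's best at [...##/.####]: H00

p1 H@[...##/.####]: H00[##.##/.####]+1* H01[.####/.####]-1
p2 V@[##.##/.####] terminal -1; root [...##/.####] d10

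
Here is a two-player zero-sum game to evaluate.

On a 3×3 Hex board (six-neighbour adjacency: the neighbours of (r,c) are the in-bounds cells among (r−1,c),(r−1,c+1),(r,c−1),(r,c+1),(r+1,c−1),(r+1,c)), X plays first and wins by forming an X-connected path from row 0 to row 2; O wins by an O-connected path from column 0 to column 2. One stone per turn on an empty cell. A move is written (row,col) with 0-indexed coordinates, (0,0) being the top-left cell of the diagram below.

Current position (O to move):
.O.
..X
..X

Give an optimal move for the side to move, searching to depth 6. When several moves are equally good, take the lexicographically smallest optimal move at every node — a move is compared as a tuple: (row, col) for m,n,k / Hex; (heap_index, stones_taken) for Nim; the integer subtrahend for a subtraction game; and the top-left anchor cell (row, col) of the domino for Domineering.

p1 O@[.O./..X/..X]: (0,0)[OO./..X/..X]-1 (0,2)[.OO/..X/..X]+1* (1,0)[.O./O.X/..X]-1 (1,1)[.O./.OX/..X]-1 (2,0)[.O./..X/O.X]-1 (2,1)[.O./..X/.OX]-1
p2 X@[.OO/..X/..X]: (0,0)[XOO/..X/..X]-1* (1,0)[.OO/X.X/..X]-1 (1,1)[.OO/.XX/..X]-1 (2,0)[.OO/..X/X.X]-1 (2,1)[.OO/..X/.XX]-1
p3 O@[XOO/..X/..X]: (1,0)[XOO/O.X/..X]+1* (1,1)[XOO/.OX/..X]+1 (2,0)[XOO/..X/O.X]+1 (2,1)[XOO/..X/.OX]-1
p4 X@[XOO/O.X/..X] terminal -1; root [.O./..X/..X] d6

O's best at [.O./..X/..X]: (0,2)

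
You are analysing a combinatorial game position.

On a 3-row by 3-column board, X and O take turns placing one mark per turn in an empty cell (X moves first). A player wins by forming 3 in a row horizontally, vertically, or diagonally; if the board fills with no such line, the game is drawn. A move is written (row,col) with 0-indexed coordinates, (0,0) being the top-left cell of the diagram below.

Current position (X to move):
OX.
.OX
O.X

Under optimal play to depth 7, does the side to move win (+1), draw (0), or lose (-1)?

value(OX./.OX/O.X, X) = +1

p1 X@[OX./.OX/O.X]: (0,2)[OXX/.OX/O.X]+1* (1,0)[OX./XOX/O.X]-1 (2,1)[OX./.OX/OXX]-1
p2 O@[OXX/.OX/O.X] terminal -1; root [OX./.OX/O.X] d7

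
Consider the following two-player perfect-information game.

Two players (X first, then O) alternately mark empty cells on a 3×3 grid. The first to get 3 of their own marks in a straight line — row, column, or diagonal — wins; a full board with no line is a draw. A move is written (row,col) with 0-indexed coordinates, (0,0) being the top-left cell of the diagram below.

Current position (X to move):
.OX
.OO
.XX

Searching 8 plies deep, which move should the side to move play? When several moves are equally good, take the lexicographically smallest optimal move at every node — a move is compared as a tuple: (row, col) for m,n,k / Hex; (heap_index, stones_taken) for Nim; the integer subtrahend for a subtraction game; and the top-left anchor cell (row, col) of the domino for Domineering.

X's best at [.OX/.OO/.XX]: (2,0)

p1 X@[.OX/.OO/.XX]: (0,0)[XOX/.OO/.XX]-1 (1,0)[.OX/XOO/.XX]+0 (2,0)[.OX/.OO/XXX]+1*
p2 O@[.OX/.OO/XXX] terminal -1; root [.OX/.OO/.XX] d8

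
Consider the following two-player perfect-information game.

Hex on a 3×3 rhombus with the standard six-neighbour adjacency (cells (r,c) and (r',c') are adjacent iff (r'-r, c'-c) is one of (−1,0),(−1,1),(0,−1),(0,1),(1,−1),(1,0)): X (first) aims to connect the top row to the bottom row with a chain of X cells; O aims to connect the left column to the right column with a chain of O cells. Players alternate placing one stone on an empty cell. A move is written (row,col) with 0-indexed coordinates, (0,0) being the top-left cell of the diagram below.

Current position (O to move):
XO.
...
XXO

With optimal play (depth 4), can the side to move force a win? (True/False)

[XO./.../XXO] O move#1: (0,2):-1/XOO/.../XXO*, (1,0):-1/XO./O../XXO, (1,1):-1/XO./.O./XXO, (1,2):-1/XO./..O/XXO
[XOO/.../XXO] X move#2: (1,0):+1/XOO/X../XXO*, (1,1):-1/XOO/.X./XXO, (1,2):-1/XOO/..X/XXO
[XOO/X../XXO] end (terminal -1, O#3); searched XO./.../XXO to 4

O winning at [XO./.../XXO]: False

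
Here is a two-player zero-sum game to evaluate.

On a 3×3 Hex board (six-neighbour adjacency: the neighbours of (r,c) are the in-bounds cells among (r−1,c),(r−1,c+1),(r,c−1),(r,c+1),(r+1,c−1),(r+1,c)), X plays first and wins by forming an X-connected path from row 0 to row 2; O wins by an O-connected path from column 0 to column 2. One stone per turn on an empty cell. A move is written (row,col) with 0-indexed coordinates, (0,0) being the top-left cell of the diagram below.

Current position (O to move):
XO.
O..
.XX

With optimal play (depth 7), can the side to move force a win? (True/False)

ply 1, O at XO./O../.XX | (0,2)=+1→XOO/O../.XX*; (1,1)=+1→XO./OO./.XX; (1,2)=+1→XO./O.O/.XX; (2,0)=-1→XO./O../OXX
ply 2: XOO/O../.XX is terminal -1 (X); from XO./O../.XX depth 7

O winning at [XO./O../.XX]: True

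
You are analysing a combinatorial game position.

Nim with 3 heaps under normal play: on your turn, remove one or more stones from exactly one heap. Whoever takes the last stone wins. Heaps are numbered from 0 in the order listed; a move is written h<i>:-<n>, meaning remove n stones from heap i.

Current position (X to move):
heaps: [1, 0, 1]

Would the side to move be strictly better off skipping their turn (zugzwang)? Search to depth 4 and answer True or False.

zugzwang((1,0,1), X) = True

[(1,0,1)] X move#1: h0:-1:-1/(0,0,1)*, h2:-1:-1/(1,0,0)
[(0,0,1)] O move#2: h2:-1:+1/(0,0,0)*
[(0,0,0)] end (terminal -1, X#3); searched (1,0,1) to 4
if X skipped the turn, O would face:
~ [(1,0,1)] O move#1: h0:-1:-1/(0,0,1)*, h2:-1:-1/(1,0,0)
~ [(0,0,1)] X move#2: h2:-1:+1/(0,0,0)*
~ [(0,0,0)] end (terminal -1, O#3); searched (1,0,1) to 4
compare (X): move=-1 vs pass=+1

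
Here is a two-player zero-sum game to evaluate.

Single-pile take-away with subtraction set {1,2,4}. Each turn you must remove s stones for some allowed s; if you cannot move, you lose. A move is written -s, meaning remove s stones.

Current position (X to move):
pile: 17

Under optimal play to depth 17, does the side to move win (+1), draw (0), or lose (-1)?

[17] X move#1: -1:-1/16, -2:+1/15*, -4:-1/13
[15] O move#2: -1:-1/14*, -2:-1/13, -4:-1/11
[14] X move#3: -1:-1/13, -2:+1/12*, -4:-1/10
[12] O move#4: -1:-1/11*, -2:-1/10, -4:-1/8
[11] X move#5: -1:-1/10, -2:+1/9*, -4:-1/7
[9] O move#6: -1:-1/8*, -2:-1/7, -4:-1/5
[8] X move#7: -1:-1/7, -2:+1/6*, -4:-1/4
[6] O move#8: -1:-1/5*, -2:-1/4, -4:-1/2
[5] X move#9: -1:-1/4, -2:+1/3*, -4:-1/1
[3] O move#10: -1:-1/2*, -2:-1/1
[2] X move#11: -1:-1/1, -2:+1/0*
[0] end (terminal -1, O#12); searched 17 to 17

value(17, X) = +1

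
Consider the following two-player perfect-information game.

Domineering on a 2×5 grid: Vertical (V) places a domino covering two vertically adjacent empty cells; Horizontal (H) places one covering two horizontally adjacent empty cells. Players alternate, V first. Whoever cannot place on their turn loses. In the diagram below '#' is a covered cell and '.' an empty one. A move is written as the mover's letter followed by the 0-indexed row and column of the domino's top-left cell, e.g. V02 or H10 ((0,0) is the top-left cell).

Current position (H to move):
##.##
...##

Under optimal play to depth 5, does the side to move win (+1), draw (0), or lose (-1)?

p1 H@[##.##/...##]: H10[##.##/##.##]-1 H11[##.##/.####]+1*
p2 V@[##.##/.####] terminal -1; root [##.##/...##] d5

value(##.##/...##, H) = +1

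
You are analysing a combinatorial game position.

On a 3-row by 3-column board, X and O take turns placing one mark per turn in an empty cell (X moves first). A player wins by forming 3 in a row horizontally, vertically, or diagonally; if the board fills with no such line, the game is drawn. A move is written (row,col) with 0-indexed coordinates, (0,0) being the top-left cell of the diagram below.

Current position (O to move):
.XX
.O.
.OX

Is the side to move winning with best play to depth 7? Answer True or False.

[.XX/.O./.OX] O move#1: (0,0):-1/OXX/.O./.OX*, (1,0):-1/.XX/OO./.OX, (1,2):-1/.XX/.OO/.OX, (2,0):-1/.XX/.O./OOX
[OXX/.O./.OX] X move#2: (1,0):+0/OXX/XO./.OX, (1,2):+1/OXX/.OX/.OX*, (2,0):+0/OXX/.O./XOX
[OXX/.OX/.OX] end (terminal -1, O#3); searched .XX/.O./.OX to 7

O winning at [.XX/.O./.OX]: False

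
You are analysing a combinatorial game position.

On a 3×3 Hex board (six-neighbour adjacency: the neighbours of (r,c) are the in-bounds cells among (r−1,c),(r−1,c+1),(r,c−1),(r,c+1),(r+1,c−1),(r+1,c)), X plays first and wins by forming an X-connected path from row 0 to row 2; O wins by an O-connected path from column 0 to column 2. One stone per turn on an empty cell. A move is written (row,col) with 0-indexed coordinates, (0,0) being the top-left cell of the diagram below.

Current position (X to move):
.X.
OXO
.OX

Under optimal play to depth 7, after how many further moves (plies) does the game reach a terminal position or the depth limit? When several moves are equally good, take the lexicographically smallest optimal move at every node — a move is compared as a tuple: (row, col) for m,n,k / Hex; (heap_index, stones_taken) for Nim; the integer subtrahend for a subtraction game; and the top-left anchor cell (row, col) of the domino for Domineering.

PV length from [.X./OXO/.OX]: 1 ply

[.X./OXO/.OX] X move#1: (0,0):-1/XX./OXO/.OX, (0,2):-1/.XX/OXO/.OX, (2,0):+1/.X./OXO/XOX*
[.X./OXO/XOX] end (terminal -1, O#2); searched .X./OXO/.OX to 7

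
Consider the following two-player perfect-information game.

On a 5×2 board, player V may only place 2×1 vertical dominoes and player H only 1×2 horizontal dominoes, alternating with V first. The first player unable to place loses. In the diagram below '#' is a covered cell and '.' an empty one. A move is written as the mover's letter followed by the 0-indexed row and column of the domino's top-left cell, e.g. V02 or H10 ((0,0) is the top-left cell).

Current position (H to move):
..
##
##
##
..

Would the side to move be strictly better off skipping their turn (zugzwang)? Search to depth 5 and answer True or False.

ply 1, H at ../##/##/##/.. | H00=+1→##/##/##/##/..*; H40=+1→../##/##/##/##
ply 2: ##/##/##/##/.. is terminal -1 (V); from ../##/##/##/.. depth 5
pass branch (V moves first from the same position):
  | ply 1: ../##/##/##/.. is terminal -1 (V); from ../##/##/##/.. depth 5
H moving scores +1; H passing scores +1

zugzwang(../##/##/##/.., H) = False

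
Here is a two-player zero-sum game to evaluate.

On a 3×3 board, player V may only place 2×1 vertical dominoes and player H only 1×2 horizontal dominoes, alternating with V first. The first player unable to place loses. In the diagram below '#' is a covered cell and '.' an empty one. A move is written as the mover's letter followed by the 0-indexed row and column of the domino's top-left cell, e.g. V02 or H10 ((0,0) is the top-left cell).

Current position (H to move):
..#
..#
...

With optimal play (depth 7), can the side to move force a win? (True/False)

H winning at [..#/..#/...]: True

p1 H@[..#/..#/...]: H00[###/..#/...]-1 H10[..#/###/...]+1* H20[..#/..#/##.]-1 H21[..#/..#/.##]-1
p2 V@[..#/###/...] terminal -1; root [..#/..#/...] d7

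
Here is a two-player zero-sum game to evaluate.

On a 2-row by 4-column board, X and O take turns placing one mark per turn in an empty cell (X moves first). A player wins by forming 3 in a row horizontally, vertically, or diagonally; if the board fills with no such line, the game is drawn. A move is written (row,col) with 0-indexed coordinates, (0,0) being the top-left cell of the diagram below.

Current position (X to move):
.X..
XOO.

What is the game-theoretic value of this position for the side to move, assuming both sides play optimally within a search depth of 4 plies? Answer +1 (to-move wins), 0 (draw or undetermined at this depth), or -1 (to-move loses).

[.X../XOO.] X move#1: (0,0):-1/XX../XOO., (0,2):-1/.XX./XOO., (0,3):-1/.X.X/XOO., (1,3):+0/.X../XOOX*
[.X../XOOX] O move#2: (0,0):+0/OX../XOOX*, (0,2):+0/.XO./XOOX, (0,3):+0/.X.O/XOOX
[OX../XOOX] X move#3: (0,2):+0/OXX./XOOX*, (0,3):+0/OX.X/XOOX
[OXX./XOOX] O move#4: (0,3):+0/OXXO/XOOX*
[OXXO/XOOX] end (terminal +0, X#5); searched .X../XOO. to 4

value(.X../XOO., X) = 0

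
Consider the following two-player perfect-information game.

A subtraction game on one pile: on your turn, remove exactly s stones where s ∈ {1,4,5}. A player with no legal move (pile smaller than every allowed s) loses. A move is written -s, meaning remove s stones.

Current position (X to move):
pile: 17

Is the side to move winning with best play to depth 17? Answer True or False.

X winning at [17]: True

p1 X@[17]: -1[16]+1* -4[13]-1 -5[12]-1
p2 O@[16]: -1[15]-1* -4[12]-1 -5[11]-1
p3 X@[15]: -1[14]-1 -4[11]-1 -5[10]+1*
p4 O@[10]: -1[9]-1* -4[6]-1 -5[5]-1
p5 X@[9]: -1[8]+1* -4[5]-1 -5[4]-1
p6 O@[8]: -1[7]-1* -4[4]-1 -5[3]-1
p7 X@[7]: -1[6]-1 -4[3]-1 -5[2]+1*
p8 O@[2]: -1[1]-1*
p9 X@[1]: -1[0]+1*
p10 O@[0] terminal -1; root [17] d17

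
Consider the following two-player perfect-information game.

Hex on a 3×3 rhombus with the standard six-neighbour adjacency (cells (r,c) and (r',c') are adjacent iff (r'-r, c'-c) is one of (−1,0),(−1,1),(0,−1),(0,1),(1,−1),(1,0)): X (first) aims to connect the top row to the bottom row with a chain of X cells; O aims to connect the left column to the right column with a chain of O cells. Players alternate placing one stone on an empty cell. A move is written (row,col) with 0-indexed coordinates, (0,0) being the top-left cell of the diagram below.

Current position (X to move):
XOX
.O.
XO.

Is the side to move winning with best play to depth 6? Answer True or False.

X winning at [XOX/.O./XO.]: True

[XOX/.O./XO.] X move#1: (1,0):+1/XOX/XO./XO.*, (1,2):+1/XOX/.OX/XO., (2,2):+1/XOX/.O./XOX
[XOX/XO./XO.] end (terminal -1, O#2); searched XOX/.O./XO. to 6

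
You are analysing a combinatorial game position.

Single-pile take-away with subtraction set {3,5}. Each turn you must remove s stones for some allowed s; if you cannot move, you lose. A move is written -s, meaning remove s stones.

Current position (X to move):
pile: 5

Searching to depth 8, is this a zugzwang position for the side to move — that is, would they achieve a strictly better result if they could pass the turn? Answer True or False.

zugzwang(5, X) = False

p1 X@[5]: -3[2]+1* -5[0]+1
p2 O@[2] terminal -1; root [5] d8
if X skipped the turn, O would face:
~ p1 O@[5]: -3[2]+1* -5[0]+1
~ p2 X@[2] terminal -1; root [5] d8
compare (X): move=+1 vs pass=-1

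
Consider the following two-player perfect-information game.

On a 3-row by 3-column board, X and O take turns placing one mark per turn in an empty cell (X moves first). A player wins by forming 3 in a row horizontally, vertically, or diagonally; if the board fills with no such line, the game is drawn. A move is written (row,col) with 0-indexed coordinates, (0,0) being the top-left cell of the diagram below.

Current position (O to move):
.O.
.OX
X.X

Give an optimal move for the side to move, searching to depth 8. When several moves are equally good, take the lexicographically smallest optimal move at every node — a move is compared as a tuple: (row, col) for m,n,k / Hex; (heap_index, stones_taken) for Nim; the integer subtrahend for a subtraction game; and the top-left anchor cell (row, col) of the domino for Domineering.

O's best at [.O./.OX/X.X]: (2,1)

p1 O@[.O./.OX/X.X]: (0,0)[OO./.OX/X.X]-1 (0,2)[.OO/.OX/X.X]-1 (1,0)[.O./OOX/X.X]-1 (2,1)[.O./.OX/XOX]+1*
p2 X@[.O./.OX/XOX] terminal -1; root [.O./.OX/X.X] d8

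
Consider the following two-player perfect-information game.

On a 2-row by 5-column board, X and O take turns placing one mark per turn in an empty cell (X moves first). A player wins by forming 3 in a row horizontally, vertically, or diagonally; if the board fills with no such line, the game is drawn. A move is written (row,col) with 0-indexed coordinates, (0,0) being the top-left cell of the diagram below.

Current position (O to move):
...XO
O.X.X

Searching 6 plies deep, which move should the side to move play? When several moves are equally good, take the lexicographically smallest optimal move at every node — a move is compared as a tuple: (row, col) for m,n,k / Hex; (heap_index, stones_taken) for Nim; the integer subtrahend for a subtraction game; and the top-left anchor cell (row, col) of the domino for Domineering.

ply 1, O at ...XO/O.X.X | (0,0)=-1→O..XO/O.X.X; (0,1)=-1→.O.XO/O.X.X; (0,2)=-1→..OXO/O.X.X; (1,1)=-1→...XO/OOX.X; (1,3)=+0→...XO/O.XOX*
ply 2, X at ...XO/O.XOX | (0,0)=+0→X..XO/O.XOX*; (0,1)=+0→.X.XO/O.XOX; (0,2)=+0→..XXO/O.XOX; (1,1)=+0→...XO/OXXOX
ply 3, O at X..XO/O.XOX | (0,1)=+0→XO.XO/O.XOX*; (0,2)=+0→X.OXO/O.XOX; (1,1)=+0→X..XO/OOXOX
ply 4, X at XO.XO/O.XOX | (0,2)=+0→XOXXO/O.XOX*; (1,1)=+0→XO.XO/OXXOX
ply 5, O at XOXXO/O.XOX | (1,1)=+0→XOXXO/OOXOX*
ply 6: XOXXO/OOXOX is terminal +0 (X); from ...XO/O.X.X depth 6

O's best at [...XO/O.X.X]: (1,3)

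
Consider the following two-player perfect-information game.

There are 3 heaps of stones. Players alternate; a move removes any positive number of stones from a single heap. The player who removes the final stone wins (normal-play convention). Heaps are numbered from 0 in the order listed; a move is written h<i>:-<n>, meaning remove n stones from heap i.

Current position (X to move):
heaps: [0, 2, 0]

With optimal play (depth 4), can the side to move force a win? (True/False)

X winning at [(0,2,0)]: True

[(0,2,0)] X move#1: h1:-1:-1/(0,1,0), h1:-2:+1/(0,0,0)*
[(0,0,0)] end (terminal -1, O#2); searched (0,2,0) to 4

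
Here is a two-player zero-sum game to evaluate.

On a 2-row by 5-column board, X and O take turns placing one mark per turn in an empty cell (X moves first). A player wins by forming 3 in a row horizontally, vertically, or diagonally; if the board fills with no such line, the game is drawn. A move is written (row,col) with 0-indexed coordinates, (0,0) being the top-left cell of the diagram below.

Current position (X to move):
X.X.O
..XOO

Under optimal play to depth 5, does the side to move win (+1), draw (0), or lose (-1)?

ply 1, X at X.X.O/..XOO | (0,1)=+1→XXX.O/..XOO*; (0,3)=+0→X.XXO/..XOO; (1,0)=+1→X.X.O/X.XOO; (1,1)=+1→X.X.O/.XXOO
ply 2: XXX.O/..XOO is terminal -1 (O); from X.X.O/..XOO depth 5

value(X.X.O/..XOO, X) = +1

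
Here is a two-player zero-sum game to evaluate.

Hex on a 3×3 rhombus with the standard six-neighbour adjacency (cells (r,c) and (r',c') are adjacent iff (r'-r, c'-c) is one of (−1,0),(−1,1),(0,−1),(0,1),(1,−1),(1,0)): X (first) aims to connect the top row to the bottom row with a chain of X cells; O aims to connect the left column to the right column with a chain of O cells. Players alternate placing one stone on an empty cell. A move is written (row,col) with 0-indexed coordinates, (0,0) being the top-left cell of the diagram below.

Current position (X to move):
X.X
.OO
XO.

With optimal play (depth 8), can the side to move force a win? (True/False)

ply 1, X at X.X/.OO/XO. | (0,1)=-1→XXX/.OO/XO.; (1,0)=+1→X.X/XOO/XO.*; (2,2)=-1→X.X/.OO/XOX
ply 2: X.X/XOO/XO. is terminal -1 (O); from X.X/.OO/XO. depth 8

X winning at [X.X/.OO/XO.]: True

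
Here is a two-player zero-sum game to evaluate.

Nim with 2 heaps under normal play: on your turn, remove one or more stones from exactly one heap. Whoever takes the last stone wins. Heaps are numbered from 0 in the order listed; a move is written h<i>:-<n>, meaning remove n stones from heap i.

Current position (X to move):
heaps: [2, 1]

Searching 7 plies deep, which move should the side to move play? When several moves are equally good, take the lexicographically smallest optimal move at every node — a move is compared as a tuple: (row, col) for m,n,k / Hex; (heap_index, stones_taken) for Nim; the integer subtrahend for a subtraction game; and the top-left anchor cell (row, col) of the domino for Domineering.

[(2,1)] X move#1: h0:-1:+1/(1,1)*, h0:-2:-1/(0,1), h1:-1:-1/(2,0)
[(1,1)] O move#2: h0:-1:-1/(0,1)*, h1:-1:-1/(1,0)
[(0,1)] X move#3: h1:-1:+1/(0,0)*
[(0,0)] end (terminal -1, O#4); searched (2,1) to 7

X's best at [(2,1)]: h0:-1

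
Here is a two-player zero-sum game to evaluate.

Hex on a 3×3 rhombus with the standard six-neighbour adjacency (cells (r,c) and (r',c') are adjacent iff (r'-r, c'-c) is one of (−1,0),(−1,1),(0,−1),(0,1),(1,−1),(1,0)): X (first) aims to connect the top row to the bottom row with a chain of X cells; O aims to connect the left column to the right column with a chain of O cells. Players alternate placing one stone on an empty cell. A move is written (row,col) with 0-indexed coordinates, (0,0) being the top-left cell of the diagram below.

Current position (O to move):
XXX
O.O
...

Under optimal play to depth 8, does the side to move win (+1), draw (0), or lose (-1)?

p1 O@[XXX/O.O/...]: (1,1)[XXX/OOO/...]+1* (2,0)[XXX/O.O/O..]+1 (2,1)[XXX/O.O/.O.]+1 (2,2)[XXX/O.O/..O]-1
p2 X@[XXX/OOO/...] terminal -1; root [XXX/O.O/...] d8

value(XXX/O.O/..., O) = +1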